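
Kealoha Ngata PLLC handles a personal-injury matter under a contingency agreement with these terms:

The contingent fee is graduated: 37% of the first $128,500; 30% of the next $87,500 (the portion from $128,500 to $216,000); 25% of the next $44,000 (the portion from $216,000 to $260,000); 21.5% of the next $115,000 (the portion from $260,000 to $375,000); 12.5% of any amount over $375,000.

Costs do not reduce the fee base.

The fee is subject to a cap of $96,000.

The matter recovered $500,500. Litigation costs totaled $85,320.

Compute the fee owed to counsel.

$96,000.00

Fee base is the gross recovery, $500,500; costs are reimbursed separately.
First $128,500 at 37% = $47,545.00
Next $87,500 at 30% = $26,250.00
Next $44,000 at 25% = $11,000.00
Next $115,000 at 21.5% = $24,725.00
Remaining $125,500 at 12.5% = $15,687.50
Fee: $47,545.00 + $26,250.00 + $11,000.00 + $24,725.00 + $15,687.50 = $125,207.50
$125,207.50 exceeds the $96,000 cap, so the fee is capped at $96,000.00.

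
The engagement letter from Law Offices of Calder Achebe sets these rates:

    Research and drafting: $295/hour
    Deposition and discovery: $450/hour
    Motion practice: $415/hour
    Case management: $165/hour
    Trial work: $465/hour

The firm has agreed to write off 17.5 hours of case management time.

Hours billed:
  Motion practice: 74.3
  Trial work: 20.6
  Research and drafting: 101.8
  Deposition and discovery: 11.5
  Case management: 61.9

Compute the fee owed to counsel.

Research and drafting: 101.8 × $295 = $30,031.00
Deposition and discovery: 11.5 × $450 = $5,175.00
Motion practice: 74.3 × $415 = $30,834.50
Case management: 61.9 × $165 = $10,213.50
Trial work: 20.6 × $465 = $9,579.00
Subtotal: $85,833.00
Write-off: 17.5 × $165 = $2,887.50
Total: $85,833.00 − $2,887.50 = $82,945.50

$82,945.50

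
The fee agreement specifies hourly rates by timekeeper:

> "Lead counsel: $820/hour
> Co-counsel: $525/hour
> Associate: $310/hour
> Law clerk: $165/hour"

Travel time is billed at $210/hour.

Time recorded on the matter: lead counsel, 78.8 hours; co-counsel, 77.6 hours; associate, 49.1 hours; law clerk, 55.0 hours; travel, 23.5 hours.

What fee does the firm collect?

$134,587.00

Lead counsel: 78.8 × $820 = $64,616.00
Co-counsel: 77.6 × $525 = $40,740.00
Associate: 49.1 × $310 = $15,221.00
Law clerk: 55.0 × $165 = $9,075.00
Subtotal: $64,616.00 + $40,740.00 + $15,221.00 + $9,075.00 = $129,652.00
Travel: 23.5 × $210 = $4,935.00
Total: $129,652.00 + $4,935.00 = $134,587.00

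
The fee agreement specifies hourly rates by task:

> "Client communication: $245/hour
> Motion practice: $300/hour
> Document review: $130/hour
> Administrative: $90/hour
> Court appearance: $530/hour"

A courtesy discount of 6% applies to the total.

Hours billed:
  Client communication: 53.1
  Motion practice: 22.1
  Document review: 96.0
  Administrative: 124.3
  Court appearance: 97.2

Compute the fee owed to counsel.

Client communication: 53.1 × $245 = $13,009.50
Motion practice: 22.1 × $300 = $6,630.00
Document review: 96.0 × $130 = $12,480.00
Administrative: 124.3 × $90 = $11,187.00
Court appearance: 97.2 × $530 = $51,516.00
Subtotal: $94,822.50
Less 6% discount: −$5,689.35
Total: $94,822.50 − $5,689.35 = $89,133.15

$89,133.15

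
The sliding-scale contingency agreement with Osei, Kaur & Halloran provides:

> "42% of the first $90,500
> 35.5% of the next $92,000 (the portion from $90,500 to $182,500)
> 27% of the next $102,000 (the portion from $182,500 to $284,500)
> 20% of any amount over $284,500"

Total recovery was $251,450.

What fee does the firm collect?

$89,286.50

First $90,500 at 42% = $38,010.00
Next $92,000 at 35.5% = $32,660.00
Remaining $68,950 at 27% = $18,616.50
Fee: $38,010.00 + $32,660.00 + $18,616.50 = $89,286.50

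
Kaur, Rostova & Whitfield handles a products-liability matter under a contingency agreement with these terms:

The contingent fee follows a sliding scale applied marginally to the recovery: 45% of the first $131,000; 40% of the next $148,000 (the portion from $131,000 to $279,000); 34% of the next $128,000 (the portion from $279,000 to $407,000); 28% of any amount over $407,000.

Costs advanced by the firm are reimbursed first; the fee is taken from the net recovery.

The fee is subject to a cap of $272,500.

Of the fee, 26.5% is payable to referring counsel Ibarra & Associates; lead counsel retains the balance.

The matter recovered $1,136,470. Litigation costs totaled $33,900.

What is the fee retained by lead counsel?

Fee base (net of costs): $1,136,470 − $33,900 = $1,102,570
First $131,000 at 45% = $58,950.00
Next $148,000 at 40% = $59,200.00
Next $128,000 at 34% = $43,520.00
Remaining $695,570 at 28% = $194,759.60
Fee: $58,950.00 + $59,200.00 + $43,520.00 + $194,759.60 = $356,429.60
$356,429.60 exceeds the $272,500 cap, so the fee is capped at $272,500.00.
Referral share: 26.5% of $272,500.00 = $72,212.50; lead counsel retains $272,500.00 − $72,212.50 = $200,287.50.

$200,287.50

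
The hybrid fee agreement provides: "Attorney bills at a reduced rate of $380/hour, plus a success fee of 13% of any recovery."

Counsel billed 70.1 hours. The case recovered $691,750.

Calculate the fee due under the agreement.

$116,565.50

Hourly: 70.1 × $380 = $26,638.00
Success fee: 13% of $691,750 = $89,927.50
Total: $26,638.00 + $89,927.50 = $116,565.50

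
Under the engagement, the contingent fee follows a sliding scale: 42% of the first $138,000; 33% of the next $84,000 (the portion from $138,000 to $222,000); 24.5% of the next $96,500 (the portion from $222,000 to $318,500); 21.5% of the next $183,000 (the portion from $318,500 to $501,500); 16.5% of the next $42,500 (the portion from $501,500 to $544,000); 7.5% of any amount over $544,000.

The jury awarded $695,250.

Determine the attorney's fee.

First $138,000 at 42% = $57,960.00
Next $84,000 at 33% = $27,720.00
Next $96,500 at 24.5% = $23,642.50
Next $183,000 at 21.5% = $39,345.00
Next $42,500 at 16.5% = $7,012.50
Remaining $151,250 at 7.5% = $11,343.75
Fee: $57,960.00 + $27,720.00 + $23,642.50 + $39,345.00 + $7,012.50 + $11,343.75 = $167,023.75

$167,023.75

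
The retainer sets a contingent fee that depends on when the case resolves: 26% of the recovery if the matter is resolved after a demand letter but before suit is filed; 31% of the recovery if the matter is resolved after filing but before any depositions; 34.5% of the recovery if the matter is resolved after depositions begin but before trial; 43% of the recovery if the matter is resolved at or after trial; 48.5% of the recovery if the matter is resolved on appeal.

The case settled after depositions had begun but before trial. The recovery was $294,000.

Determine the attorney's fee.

$101,430.00

The matter settled after depositions had begun but before trial, so the 34.5% rate applies.
$294,000 × 34.5% = $101,430.00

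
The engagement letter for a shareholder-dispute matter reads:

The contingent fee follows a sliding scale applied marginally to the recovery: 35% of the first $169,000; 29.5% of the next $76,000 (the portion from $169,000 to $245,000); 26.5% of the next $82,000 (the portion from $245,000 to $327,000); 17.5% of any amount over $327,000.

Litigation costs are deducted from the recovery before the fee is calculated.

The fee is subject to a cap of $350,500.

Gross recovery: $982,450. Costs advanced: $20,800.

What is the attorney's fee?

$214,363.75

Fee base (net of costs): $982,450 − $20,800 = $961,650
First $169,000 at 35% = $59,150.00
Next $76,000 at 29.5% = $22,420.00
Next $82,000 at 26.5% = $21,730.00
Remaining $634,650 at 17.5% = $111,063.75
Fee: $59,150.00 + $22,420.00 + $21,730.00 + $111,063.75 = $214,363.75
$214,363.75 is under the $350,500 cap.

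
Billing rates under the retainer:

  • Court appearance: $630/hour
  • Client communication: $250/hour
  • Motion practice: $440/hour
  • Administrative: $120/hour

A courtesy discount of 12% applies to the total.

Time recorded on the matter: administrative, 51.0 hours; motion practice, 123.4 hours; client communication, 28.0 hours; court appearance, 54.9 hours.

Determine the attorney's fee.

$89,762.64

Court appearance: 54.9 × $630 = $34,587.00
Client communication: 28.0 × $250 = $7,000.00
Motion practice: 123.4 × $440 = $54,296.00
Administrative: 51.0 × $120 = $6,120.00
Subtotal: $102,003.00
Less 12% discount: −$12,240.36
Total: $102,003.00 − $12,240.36 = $89,762.64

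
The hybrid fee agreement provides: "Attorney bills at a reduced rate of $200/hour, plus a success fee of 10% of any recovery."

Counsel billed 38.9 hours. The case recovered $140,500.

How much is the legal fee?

$21,830.00

Hourly: 38.9 × $200 = $7,780.00
Success fee: 10% of $140,500 = $14,050.00
Total: $7,780.00 + $14,050.00 = $21,830.00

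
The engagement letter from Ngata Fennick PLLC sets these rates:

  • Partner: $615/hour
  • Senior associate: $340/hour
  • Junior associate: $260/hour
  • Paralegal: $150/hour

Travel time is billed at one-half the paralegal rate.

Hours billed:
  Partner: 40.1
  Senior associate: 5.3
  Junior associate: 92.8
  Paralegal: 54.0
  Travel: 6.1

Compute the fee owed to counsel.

$59,149.00

Partner: 40.1 × $615 = $24,661.50
Senior associate: 5.3 × $340 = $1,802.00
Junior associate: 92.8 × $260 = $24,128.00
Paralegal: 54.0 × $150 = $8,100.00
Subtotal: $24,661.50 + $1,802.00 + $24,128.00 + $8,100.00 = $58,691.50
Travel: 6.1 × ($150 ÷ 2) = 6.1 × $75.00 = $457.50
Total: $58,691.50 + $457.50 = $59,149.00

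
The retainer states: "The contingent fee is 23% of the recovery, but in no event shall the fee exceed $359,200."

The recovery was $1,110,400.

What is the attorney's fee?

23% of $1,110,400 = $255,392.00
That is under the $359,200 cap.

$255,392.00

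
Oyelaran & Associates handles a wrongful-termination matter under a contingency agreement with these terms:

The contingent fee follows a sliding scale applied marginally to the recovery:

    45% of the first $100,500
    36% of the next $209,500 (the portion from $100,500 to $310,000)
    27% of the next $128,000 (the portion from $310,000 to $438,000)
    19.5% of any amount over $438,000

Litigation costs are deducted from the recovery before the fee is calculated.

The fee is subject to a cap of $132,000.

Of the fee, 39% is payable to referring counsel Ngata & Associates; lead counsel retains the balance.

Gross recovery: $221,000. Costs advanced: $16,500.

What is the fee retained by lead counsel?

$50,425.65

Fee base (net of costs): $221,000 − $16,500 = $204,500
First $100,500 at 45% = $45,225.00
Remaining $104,000 at 36% = $37,440.00
Fee: $45,225.00 + $37,440.00 = $82,665.00
$82,665.00 is under the $132,000 cap.
Referral share: 39% of $82,665.00 = $32,239.35; lead counsel retains $82,665.00 − $32,239.35 = $50,425.65.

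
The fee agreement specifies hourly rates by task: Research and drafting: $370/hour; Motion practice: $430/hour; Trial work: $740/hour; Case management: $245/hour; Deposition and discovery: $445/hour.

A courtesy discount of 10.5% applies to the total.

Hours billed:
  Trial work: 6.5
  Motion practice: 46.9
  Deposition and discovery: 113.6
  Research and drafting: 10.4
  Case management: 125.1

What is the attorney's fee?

$98,473.72

Research and drafting: 10.4 × $370 = $3,848.00
Motion practice: 46.9 × $430 = $20,167.00
Trial work: 6.5 × $740 = $4,810.00
Case management: 125.1 × $245 = $30,649.50
Deposition and discovery: 113.6 × $445 = $50,552.00
Subtotal: $110,026.50
Less 10.5% discount: −$11,552.78
Total: $110,026.50 − $11,552.78 = $98,473.72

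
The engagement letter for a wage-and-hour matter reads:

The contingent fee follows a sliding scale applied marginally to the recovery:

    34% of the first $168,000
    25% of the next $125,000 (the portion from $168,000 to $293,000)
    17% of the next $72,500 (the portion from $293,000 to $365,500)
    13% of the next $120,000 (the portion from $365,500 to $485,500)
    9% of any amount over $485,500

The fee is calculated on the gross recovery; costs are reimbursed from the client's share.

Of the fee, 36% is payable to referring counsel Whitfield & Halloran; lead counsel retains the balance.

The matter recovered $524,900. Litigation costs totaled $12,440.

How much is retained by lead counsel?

$76,698.24

Fee base is the gross recovery, $524,900; costs are reimbursed separately.
First $168,000 at 34% = $57,120.00
Next $125,000 at 25% = $31,250.00
Next $72,500 at 17% = $12,325.00
Next $120,000 at 13% = $15,600.00
Remaining $39,400 at 9% = $3,546.00
Fee: $57,120.00 + $31,250.00 + $12,325.00 + $15,600.00 + $3,546.00 = $119,841.00
Referral share: 36% of $119,841.00 = $43,142.76; lead counsel retains $119,841.00 − $43,142.76 = $76,698.24.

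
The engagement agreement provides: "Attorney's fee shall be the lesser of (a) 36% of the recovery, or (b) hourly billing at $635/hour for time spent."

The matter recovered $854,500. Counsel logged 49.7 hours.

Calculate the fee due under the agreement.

$31,559.50

(a) 36% of $854,500 = $307,620.00
(b) 49.7 × $635 = $31,559.50
The lesser is (b): $31,559.50.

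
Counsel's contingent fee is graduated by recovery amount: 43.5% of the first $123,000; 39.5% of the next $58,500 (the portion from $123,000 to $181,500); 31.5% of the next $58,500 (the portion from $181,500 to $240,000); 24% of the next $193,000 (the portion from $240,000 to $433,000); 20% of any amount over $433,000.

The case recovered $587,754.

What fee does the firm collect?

$172,310.80

First $123,000 at 43.5% = $53,505.00
Next $58,500 at 39.5% = $23,107.50
Next $58,500 at 31.5% = $18,427.50
Next $193,000 at 24% = $46,320.00
Remaining $154,754 at 20% = $30,950.80
Fee: $53,505.00 + $23,107.50 + $18,427.50 + $46,320.00 + $30,950.80 = $172,310.80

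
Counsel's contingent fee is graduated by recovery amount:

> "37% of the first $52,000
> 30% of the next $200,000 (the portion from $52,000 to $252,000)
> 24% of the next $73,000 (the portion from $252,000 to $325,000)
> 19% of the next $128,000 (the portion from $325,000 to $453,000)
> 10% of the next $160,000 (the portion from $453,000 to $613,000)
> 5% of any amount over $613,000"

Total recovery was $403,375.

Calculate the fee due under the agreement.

First $52,000 at 37% = $19,240.00
Next $200,000 at 30% = $60,000.00
Next $73,000 at 24% = $17,520.00
Remaining $78,375 at 19% = $14,891.25
Fee: $19,240.00 + $60,000.00 + $17,520.00 + $14,891.25 = $111,651.25

$111,651.25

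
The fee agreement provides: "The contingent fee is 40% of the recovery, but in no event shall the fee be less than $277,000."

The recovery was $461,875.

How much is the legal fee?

40% of $461,875 = $184,750.00
That is below the $277,000 minimum, so the minimum applies.

$277,000.00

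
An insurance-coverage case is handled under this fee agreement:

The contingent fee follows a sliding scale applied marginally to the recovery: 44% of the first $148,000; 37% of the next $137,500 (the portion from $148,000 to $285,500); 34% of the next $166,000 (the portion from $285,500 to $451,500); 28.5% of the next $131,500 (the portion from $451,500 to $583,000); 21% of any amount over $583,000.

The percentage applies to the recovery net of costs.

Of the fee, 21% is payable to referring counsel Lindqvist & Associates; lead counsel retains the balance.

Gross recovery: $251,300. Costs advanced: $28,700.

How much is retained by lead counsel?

$73,250.38

Fee base (net of costs): $251,300 − $28,700 = $222,600
First $148,000 at 44% = $65,120.00
Remaining $74,600 at 37% = $27,602.00
Fee: $65,120.00 + $27,602.00 = $92,722.00
Referral share: 21% of $92,722.00 = $19,471.62; lead counsel retains $92,722.00 − $19,471.62 = $73,250.38.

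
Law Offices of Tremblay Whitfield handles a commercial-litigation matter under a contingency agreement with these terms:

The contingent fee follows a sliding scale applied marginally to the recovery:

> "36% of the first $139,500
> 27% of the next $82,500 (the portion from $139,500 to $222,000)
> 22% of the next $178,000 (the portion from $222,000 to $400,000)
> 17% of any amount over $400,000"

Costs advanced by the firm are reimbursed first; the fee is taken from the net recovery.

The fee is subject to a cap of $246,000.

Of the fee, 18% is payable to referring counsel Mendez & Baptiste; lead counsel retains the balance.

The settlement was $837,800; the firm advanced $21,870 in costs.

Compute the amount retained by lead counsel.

$149,537.74

Fee base (net of costs): $837,800 − $21,870 = $815,930
First $139,500 at 36% = $50,220.00
Next $82,500 at 27% = $22,275.00
Next $178,000 at 22% = $39,160.00
Remaining $415,930 at 17% = $70,708.10
Fee: $50,220.00 + $22,275.00 + $39,160.00 + $70,708.10 = $182,363.10
$182,363.10 is under the $246,000 cap.
Referral share: 18% of $182,363.10 = $32,825.36; lead counsel retains $182,363.10 − $32,825.36 = $149,537.74.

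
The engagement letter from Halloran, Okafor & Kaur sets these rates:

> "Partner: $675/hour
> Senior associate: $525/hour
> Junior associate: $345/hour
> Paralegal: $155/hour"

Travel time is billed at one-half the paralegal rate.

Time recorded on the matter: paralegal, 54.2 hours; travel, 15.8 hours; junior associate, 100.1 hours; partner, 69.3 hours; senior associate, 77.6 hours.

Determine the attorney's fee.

Partner: 69.3 × $675 = $46,777.50
Senior associate: 77.6 × $525 = $40,740.00
Junior associate: 100.1 × $345 = $34,534.50
Paralegal: 54.2 × $155 = $8,401.00
Subtotal: $46,777.50 + $40,740.00 + $34,534.50 + $8,401.00 = $130,453.00
Travel: 15.8 × ($155 ÷ 2) = 15.8 × $77.50 = $1,224.50
Total: $130,453.00 + $1,224.50 = $131,677.50

$131,677.50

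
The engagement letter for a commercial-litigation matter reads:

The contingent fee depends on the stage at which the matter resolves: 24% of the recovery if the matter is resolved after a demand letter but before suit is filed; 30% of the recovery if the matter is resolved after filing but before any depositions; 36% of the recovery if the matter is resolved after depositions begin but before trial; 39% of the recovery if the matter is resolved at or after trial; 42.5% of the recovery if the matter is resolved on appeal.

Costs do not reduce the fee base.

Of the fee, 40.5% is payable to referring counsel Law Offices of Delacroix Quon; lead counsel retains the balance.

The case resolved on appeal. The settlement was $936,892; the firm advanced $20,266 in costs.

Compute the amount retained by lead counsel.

$236,916.56

Fee base is the gross recovery, $936,892; costs are reimbursed separately.
The matter resolved on appeal, so the 42.5% rate applies.
$936,892 × 42.5% = $398,179.10
Referral share: 40.5% of $398,179.10 = $161,262.54; lead counsel retains $398,179.10 − $161,262.54 = $236,916.56.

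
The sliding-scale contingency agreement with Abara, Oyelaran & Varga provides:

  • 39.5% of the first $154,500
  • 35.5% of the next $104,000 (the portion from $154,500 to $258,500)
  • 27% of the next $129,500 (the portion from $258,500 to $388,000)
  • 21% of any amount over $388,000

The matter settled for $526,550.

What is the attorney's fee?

$162,008.00

First $154,500 at 39.5% = $61,027.50
Next $104,000 at 35.5% = $36,920.00
Next $129,500 at 27% = $34,965.00
Remaining $138,550 at 21% = $29,095.50
Fee: $61,027.50 + $36,920.00 + $34,965.00 + $29,095.50 = $162,008.00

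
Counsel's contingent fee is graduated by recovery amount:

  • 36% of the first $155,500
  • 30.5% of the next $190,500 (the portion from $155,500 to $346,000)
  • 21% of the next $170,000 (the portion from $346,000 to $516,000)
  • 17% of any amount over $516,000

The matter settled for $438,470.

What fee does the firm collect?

$133,501.20

First $155,500 at 36% = $55,980.00
Next $190,500 at 30.5% = $58,102.50
Remaining $92,470 at 21% = $19,418.70
Fee: $55,980.00 + $58,102.50 + $19,418.70 = $133,501.20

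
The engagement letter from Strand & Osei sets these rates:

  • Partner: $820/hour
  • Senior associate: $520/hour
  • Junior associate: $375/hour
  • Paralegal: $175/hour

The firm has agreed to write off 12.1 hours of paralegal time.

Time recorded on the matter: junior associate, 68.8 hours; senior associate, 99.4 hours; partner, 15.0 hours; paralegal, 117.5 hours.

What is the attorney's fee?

Partner: 15.0 × $820 = $12,300.00
Senior associate: 99.4 × $520 = $51,688.00
Junior associate: 68.8 × $375 = $25,800.00
Paralegal: 117.5 × $175 = $20,562.50
Subtotal: $110,350.50
Write-off: 12.1 × $175 = $2,117.50
Total: $110,350.50 − $2,117.50 = $108,233.00

$108,233.00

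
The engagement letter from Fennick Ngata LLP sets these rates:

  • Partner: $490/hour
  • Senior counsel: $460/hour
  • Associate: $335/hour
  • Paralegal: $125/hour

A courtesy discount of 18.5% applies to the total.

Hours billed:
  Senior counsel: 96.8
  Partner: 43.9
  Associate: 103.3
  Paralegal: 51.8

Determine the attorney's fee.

Partner: 43.9 × $490 = $21,511.00
Senior counsel: 96.8 × $460 = $44,528.00
Associate: 103.3 × $335 = $34,605.50
Paralegal: 51.8 × $125 = $6,475.00
Subtotal: $107,119.50
Less 18.5% discount: −$19,817.11
Total: $107,119.50 − $19,817.11 = $87,302.39

$87,302.39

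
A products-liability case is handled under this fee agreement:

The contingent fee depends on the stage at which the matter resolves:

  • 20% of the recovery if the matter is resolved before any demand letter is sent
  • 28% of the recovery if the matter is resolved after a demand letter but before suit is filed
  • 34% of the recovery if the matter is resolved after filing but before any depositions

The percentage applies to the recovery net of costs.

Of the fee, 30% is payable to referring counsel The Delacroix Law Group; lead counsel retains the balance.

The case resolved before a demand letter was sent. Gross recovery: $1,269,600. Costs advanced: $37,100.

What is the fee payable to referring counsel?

Fee base (net of costs): $1,269,600 − $37,100 = $1,232,500
The matter resolved before a demand letter was sent, so the 20% rate applies.
$1,232,500 × 20% = $246,500.00
Referral share: 30% of $246,500.00 = $73,950.00; lead counsel retains $246,500.00 − $73,950.00 = $172,550.00.

$73,950.00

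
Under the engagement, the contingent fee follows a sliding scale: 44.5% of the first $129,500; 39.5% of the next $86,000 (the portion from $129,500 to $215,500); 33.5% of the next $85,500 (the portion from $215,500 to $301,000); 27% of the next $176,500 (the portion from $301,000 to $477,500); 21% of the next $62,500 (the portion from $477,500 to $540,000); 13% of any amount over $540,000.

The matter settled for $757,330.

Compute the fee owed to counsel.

First $129,500 at 44.5% = $57,627.50
Next $86,000 at 39.5% = $33,970.00
Next $85,500 at 33.5% = $28,642.50
Next $176,500 at 27% = $47,655.00
Next $62,500 at 21% = $13,125.00
Remaining $217,330 at 13% = $28,252.90
Fee: $57,627.50 + $33,970.00 + $28,642.50 + $47,655.00 + $13,125.00 + $28,252.90 = $209,272.90

$209,272.90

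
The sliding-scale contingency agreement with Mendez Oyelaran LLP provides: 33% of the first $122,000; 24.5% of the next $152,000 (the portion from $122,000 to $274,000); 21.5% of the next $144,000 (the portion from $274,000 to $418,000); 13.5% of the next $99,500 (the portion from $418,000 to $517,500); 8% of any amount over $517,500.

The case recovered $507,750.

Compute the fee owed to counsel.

First $122,000 at 33% = $40,260.00
Next $152,000 at 24.5% = $37,240.00
Next $144,000 at 21.5% = $30,960.00
Remaining $89,750 at 13.5% = $12,116.25
Fee: $40,260.00 + $37,240.00 + $30,960.00 + $12,116.25 = $120,576.25

$120,576.25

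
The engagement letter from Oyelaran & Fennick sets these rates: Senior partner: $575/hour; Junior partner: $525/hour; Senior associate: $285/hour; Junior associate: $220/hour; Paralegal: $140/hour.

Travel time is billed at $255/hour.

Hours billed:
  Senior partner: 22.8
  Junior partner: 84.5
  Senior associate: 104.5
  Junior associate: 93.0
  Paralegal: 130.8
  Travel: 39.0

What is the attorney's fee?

$135,972.00

Senior partner: 22.8 × $575 = $13,110.00
Junior partner: 84.5 × $525 = $44,362.50
Senior associate: 104.5 × $285 = $29,782.50
Junior associate: 93.0 × $220 = $20,460.00
Paralegal: 130.8 × $140 = $18,312.00
Subtotal: $13,110.00 + $44,362.50 + $29,782.50 + $20,460.00 + $18,312.00 = $126,027.00
Travel: 39.0 × $255 = $9,945.00
Total: $126,027.00 + $9,945.00 = $135,972.00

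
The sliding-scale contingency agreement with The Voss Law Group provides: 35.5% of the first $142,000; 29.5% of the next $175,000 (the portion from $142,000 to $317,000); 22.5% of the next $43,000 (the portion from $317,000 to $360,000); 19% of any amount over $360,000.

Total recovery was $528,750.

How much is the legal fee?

First $142,000 at 35.5% = $50,410.00
Next $175,000 at 29.5% = $51,625.00
Next $43,000 at 22.5% = $9,675.00
Remaining $168,750 at 19% = $32,062.50
Fee: $50,410.00 + $51,625.00 + $9,675.00 + $32,062.50 = $143,772.50

$143,772.50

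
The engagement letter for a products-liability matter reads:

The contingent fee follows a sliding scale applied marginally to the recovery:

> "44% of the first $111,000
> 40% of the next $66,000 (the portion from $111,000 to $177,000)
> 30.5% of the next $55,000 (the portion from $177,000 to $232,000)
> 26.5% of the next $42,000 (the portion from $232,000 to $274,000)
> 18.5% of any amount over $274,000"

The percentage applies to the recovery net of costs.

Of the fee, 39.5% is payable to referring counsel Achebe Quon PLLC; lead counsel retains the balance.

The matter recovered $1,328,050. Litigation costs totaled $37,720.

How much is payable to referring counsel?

Fee base (net of costs): $1,328,050 − $37,720 = $1,290,330
First $111,000 at 44% = $48,840.00
Next $66,000 at 40% = $26,400.00
Next $55,000 at 30.5% = $16,775.00
Next $42,000 at 26.5% = $11,130.00
Remaining $1,016,330 at 18.5% = $188,021.05
Fee: $48,840.00 + $26,400.00 + $16,775.00 + $11,130.00 + $188,021.05 = $291,166.05
Referral share: 39.5% of $291,166.05 = $115,010.59; lead counsel retains $291,166.05 − $115,010.59 = $176,155.46.

$115,010.59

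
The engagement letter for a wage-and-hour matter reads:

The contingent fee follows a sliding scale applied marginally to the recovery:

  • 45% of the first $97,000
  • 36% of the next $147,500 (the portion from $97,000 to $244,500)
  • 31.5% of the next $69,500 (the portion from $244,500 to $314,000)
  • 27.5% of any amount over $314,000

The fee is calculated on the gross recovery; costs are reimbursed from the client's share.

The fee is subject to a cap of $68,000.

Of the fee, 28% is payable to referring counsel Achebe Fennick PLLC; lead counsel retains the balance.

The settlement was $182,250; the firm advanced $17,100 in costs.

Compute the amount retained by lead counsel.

$48,960.00

Fee base is the gross recovery, $182,250; costs are reimbursed separately.
First $97,000 at 45% = $43,650.00
Remaining $85,250 at 36% = $30,690.00
Fee: $43,650.00 + $30,690.00 = $74,340.00
$74,340.00 exceeds the $68,000 cap, so the fee is capped at $68,000.00.
Referral share: 28% of $68,000.00 = $19,040.00; lead counsel retains $68,000.00 − $19,040.00 = $48,960.00.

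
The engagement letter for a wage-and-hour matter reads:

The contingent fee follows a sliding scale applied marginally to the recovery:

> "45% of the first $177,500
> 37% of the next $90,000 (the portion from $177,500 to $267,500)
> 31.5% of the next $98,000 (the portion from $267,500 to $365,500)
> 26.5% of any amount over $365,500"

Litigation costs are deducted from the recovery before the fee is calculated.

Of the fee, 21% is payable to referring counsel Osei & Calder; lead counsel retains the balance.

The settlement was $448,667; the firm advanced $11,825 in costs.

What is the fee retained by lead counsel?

$128,731.00

Fee base (net of costs): $448,667 − $11,825 = $436,842
First $177,500 at 45% = $79,875.00
Next $90,000 at 37% = $33,300.00
Next $98,000 at 31.5% = $30,870.00
Remaining $71,342 at 26.5% = $18,905.63
Fee: $79,875.00 + $33,300.00 + $30,870.00 + $18,905.63 = $162,950.63
Referral share: 21% of $162,950.63 = $34,219.63; lead counsel retains $162,950.63 − $34,219.63 = $128,731.00.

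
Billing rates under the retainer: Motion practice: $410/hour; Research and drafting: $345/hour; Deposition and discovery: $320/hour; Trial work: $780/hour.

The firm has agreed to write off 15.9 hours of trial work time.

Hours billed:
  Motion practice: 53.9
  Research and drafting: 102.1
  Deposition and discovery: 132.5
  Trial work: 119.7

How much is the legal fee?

Motion practice: 53.9 × $410 = $22,099.00
Research and drafting: 102.1 × $345 = $35,224.50
Deposition and discovery: 132.5 × $320 = $42,400.00
Trial work: 119.7 × $780 = $93,366.00
Subtotal: $193,089.50
Write-off: 15.9 × $780 = $12,402.00
Total: $193,089.50 − $12,402.00 = $180,687.50

$180,687.50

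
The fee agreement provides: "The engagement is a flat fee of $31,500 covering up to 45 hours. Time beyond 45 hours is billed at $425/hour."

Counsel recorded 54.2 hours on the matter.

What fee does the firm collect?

$35,410.00

Flat fee: $31,500.00
Excess hours: 54.2 − 45 = 9.2
Overrun: 9.2 × $425 = $3,910.00
Total: $31,500.00 + $3,910.00 = $35,410.00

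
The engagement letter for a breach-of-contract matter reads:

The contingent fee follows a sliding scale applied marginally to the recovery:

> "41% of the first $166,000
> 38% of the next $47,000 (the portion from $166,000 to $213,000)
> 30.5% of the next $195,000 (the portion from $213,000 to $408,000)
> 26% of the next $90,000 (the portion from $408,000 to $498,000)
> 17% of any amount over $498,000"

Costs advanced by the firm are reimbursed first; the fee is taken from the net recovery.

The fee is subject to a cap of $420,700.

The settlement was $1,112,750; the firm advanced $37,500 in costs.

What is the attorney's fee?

Fee base (net of costs): $1,112,750 − $37,500 = $1,075,250
First $166,000 at 41% = $68,060.00
Next $47,000 at 38% = $17,860.00
Next $195,000 at 30.5% = $59,475.00
Next $90,000 at 26% = $23,400.00
Remaining $577,250 at 17% = $98,132.50
Fee: $68,060.00 + $17,860.00 + $59,475.00 + $23,400.00 + $98,132.50 = $266,927.50
$266,927.50 is under the $420,700 cap.

$266,927.50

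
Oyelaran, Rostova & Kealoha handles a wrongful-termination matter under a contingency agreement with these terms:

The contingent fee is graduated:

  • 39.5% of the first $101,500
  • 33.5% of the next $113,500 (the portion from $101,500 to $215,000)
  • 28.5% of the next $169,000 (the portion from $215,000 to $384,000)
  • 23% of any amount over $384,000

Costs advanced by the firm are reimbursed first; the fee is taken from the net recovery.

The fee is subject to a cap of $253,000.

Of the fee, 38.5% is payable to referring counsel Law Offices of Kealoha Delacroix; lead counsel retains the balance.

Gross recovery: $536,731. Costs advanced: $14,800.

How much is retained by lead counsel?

$97,172.54

Fee base (net of costs): $536,731 − $14,800 = $521,931
First $101,500 at 39.5% = $40,092.50
Next $113,500 at 33.5% = $38,022.50
Next $169,000 at 28.5% = $48,165.00
Remaining $137,931 at 23% = $31,724.13
Fee: $40,092.50 + $38,022.50 + $48,165.00 + $31,724.13 = $158,004.13
$158,004.13 is under the $253,000 cap.
Referral share: 38.5% of $158,004.13 = $60,831.59; lead counsel retains $158,004.13 − $60,831.59 = $97,172.54.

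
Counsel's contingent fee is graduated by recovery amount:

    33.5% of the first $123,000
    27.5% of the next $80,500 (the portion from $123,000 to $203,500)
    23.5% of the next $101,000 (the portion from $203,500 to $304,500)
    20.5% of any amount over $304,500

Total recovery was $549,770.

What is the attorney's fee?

First $123,000 at 33.5% = $41,205.00
Next $80,500 at 27.5% = $22,137.50
Next $101,000 at 23.5% = $23,735.00
Remaining $245,270 at 20.5% = $50,280.35
Fee: $41,205.00 + $22,137.50 + $23,735.00 + $50,280.35 = $137,357.85

$137,357.85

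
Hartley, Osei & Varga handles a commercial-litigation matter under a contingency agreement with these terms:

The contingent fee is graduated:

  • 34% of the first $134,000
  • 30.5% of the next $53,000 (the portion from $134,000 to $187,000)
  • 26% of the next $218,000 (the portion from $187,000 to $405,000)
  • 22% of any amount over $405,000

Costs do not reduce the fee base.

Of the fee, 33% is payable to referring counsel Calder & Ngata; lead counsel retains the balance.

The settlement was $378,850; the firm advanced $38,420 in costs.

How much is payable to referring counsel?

Fee base is the gross recovery, $378,850; costs are reimbursed separately.
First $134,000 at 34% = $45,560.00
Next $53,000 at 30.5% = $16,165.00
Remaining $191,850 at 26% = $49,881.00
Fee: $45,560.00 + $16,165.00 + $49,881.00 = $111,606.00
Referral share: 33% of $111,606.00 = $36,829.98; lead counsel retains $111,606.00 − $36,829.98 = $74,776.02.

$36,829.98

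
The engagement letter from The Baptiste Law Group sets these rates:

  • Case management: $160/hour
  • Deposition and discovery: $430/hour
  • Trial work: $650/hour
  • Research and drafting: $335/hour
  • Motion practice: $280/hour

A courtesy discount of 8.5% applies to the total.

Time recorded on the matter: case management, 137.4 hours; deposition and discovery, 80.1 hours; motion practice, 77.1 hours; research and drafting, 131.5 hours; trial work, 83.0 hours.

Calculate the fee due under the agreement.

$161,056.01

Case management: 137.4 × $160 = $21,984.00
Deposition and discovery: 80.1 × $430 = $34,443.00
Trial work: 83.0 × $650 = $53,950.00
Research and drafting: 131.5 × $335 = $44,052.50
Motion practice: 77.1 × $280 = $21,588.00
Subtotal: $176,017.50
Less 8.5% discount: −$14,961.49
Total: $176,017.50 − $14,961.49 = $161,056.01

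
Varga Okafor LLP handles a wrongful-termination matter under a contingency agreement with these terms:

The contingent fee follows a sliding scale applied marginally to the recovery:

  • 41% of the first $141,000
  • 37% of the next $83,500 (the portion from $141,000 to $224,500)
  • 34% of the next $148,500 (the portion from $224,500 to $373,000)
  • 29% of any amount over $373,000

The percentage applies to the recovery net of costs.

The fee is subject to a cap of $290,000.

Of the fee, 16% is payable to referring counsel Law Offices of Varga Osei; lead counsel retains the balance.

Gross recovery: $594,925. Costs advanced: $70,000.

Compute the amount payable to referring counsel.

Fee base (net of costs): $594,925 − $70,000 = $524,925
First $141,000 at 41% = $57,810.00
Next $83,500 at 37% = $30,895.00
Next $148,500 at 34% = $50,490.00
Remaining $151,925 at 29% = $44,058.25
Fee: $57,810.00 + $30,895.00 + $50,490.00 + $44,058.25 = $183,253.25
$183,253.25 is under the $290,000 cap.
Referral share: 16% of $183,253.25 = $29,320.52; lead counsel retains $183,253.25 − $29,320.52 = $153,932.73.

$29,320.52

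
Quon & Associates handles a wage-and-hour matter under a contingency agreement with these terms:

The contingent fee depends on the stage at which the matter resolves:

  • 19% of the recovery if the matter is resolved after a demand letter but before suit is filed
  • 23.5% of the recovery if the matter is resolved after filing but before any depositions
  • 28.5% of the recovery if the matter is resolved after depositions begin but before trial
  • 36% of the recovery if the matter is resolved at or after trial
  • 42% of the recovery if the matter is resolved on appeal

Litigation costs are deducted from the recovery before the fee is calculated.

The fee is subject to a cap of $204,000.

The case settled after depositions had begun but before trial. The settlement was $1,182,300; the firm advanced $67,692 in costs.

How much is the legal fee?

Fee base (net of costs): $1,182,300 − $67,692 = $1,114,608
The matter settled after depositions had begun but before trial, so the 28.5% rate applies.
$1,114,608 × 28.5% = $317,663.28
$317,663.28 exceeds the $204,000 cap, so the fee is capped at $204,000.00.

$204,000.00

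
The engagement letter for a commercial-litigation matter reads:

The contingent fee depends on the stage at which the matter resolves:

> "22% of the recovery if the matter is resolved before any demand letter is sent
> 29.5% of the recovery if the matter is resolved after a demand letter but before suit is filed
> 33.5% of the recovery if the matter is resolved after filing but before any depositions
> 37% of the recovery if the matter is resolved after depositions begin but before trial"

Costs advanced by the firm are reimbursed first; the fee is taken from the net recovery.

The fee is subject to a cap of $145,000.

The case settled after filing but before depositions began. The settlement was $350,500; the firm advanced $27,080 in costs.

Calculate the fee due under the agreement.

Fee base (net of costs): $350,500 − $27,080 = $323,420
The matter settled after filing but before depositions began, so the 33.5% rate applies.
$323,420 × 33.5% = $108,345.70
$108,345.70 is under the $145,000 cap.

$108,345.70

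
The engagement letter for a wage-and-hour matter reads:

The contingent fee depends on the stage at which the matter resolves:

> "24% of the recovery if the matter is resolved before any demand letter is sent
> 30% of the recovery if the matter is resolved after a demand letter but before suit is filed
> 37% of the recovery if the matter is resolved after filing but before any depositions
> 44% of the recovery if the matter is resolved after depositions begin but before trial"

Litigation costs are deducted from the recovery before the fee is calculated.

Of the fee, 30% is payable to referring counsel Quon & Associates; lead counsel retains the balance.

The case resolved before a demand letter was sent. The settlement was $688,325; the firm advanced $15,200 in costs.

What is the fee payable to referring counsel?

$48,465.00

Fee base (net of costs): $688,325 − $15,200 = $673,125
The matter resolved before a demand letter was sent, so the 24% rate applies.
$673,125 × 24% = $161,550.00
Referral share: 30% of $161,550.00 = $48,465.00; lead counsel retains $161,550.00 − $48,465.00 = $113,085.00.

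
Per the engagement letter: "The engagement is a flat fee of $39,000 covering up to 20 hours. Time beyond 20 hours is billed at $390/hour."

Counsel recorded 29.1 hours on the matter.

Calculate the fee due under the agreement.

$42,549.00

Flat fee: $39,000.00
Excess hours: 29.1 − 20 = 9.1
Overrun: 9.1 × $390 = $3,549.00
Total: $39,000.00 + $3,549.00 = $42,549.00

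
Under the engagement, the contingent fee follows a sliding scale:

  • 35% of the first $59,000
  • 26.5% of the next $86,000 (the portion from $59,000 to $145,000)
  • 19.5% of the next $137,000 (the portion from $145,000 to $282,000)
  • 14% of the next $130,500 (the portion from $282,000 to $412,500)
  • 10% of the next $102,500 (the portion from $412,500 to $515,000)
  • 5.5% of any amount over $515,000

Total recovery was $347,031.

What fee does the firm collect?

First $59,000 at 35% = $20,650.00
Next $86,000 at 26.5% = $22,790.00
Next $137,000 at 19.5% = $26,715.00
Remaining $65,031 at 14% = $9,104.34
Fee: $20,650.00 + $22,790.00 + $26,715.00 + $9,104.34 = $79,259.34

$79,259.34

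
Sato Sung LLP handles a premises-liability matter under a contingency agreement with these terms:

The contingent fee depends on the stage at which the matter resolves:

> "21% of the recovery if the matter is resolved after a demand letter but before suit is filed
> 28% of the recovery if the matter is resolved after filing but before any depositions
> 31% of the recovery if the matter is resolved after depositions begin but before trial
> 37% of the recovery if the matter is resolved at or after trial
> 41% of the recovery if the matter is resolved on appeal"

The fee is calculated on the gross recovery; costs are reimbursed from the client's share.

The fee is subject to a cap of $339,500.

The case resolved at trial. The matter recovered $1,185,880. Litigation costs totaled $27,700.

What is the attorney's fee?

Fee base is the gross recovery, $1,185,880; costs are reimbursed separately.
The matter resolved at trial, so the 37% rate applies.
$1,185,880 × 37% = $438,775.60
$438,775.60 exceeds the $339,500 cap, so the fee is capped at $339,500.00.

$339,500.00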